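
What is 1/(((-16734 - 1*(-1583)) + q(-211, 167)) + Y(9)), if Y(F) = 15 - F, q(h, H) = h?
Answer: -1/15356 ≈ -6.5121e-5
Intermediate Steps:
1/(((-16734 - 1*(-1583)) + q(-211, 167)) + Y(9)) = 1/(((-16734 - 1*(-1583)) - 211) + (15 - 1*9)) = 1/(((-16734 + 1583) - 211) + (15 - 9)) = 1/((-15151 - 211) + 6) = 1/(-15362 + 6) = 1/(-15356) = -1/15356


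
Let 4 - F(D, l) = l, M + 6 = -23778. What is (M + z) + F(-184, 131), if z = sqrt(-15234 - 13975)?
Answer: -23911 + I*sqrt(29209) ≈ -23911.0 + 170.91*I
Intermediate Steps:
M = -23784 (M = -6 - 23778 = -23784)
F(D, l) = 4 - l
z = I*sqrt(29209) (z = sqrt(-29209) = I*sqrt(29209) ≈ 170.91*I)
(M + z) + F(-184, 131) = (-23784 + I*sqrt(29209)) + (4 - 1*131) = (-23784 + I*sqrt(29209)) + (4 - 131) = (-23784 + I*sqrt(29209)) - 127 = -23911 + I*sqrt(29209)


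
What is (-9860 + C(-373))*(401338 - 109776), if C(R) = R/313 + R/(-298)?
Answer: -134071293516145/46637 ≈ -2.8748e+9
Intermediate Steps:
C(R) = -15*R/93274 (C(R) = R*(1/313) + R*(-1/298) = R/313 - R/298 = -15*R/93274)
(-9860 + C(-373))*(401338 - 109776) = (-9860 - 15/93274*(-373))*(401338 - 109776) = (-9860 + 5595/93274)*291562 = -919676045/93274*291562 = -134071293516145/46637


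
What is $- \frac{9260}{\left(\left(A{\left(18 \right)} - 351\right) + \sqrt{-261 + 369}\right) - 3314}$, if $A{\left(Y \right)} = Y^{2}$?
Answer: $\frac{30937660}{11162173} + \frac{55560 \sqrt{3}}{11162173} \approx 2.7803$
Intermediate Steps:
$- \frac{9260}{\left(\left(A{\left(18 \right)} - 351\right) + \sqrt{-261 + 369}\right) - 3314} = - \frac{9260}{\left(\left(18^{2} - 351\right) + \sqrt{-261 + 369}\right) - 3314} = - \frac{9260}{\left(\left(324 - 351\right) + \sqrt{108}\right) - 3314} = - \frac{9260}{\left(-27 + 6 \sqrt{3}\right) - 3314} = - \frac{9260}{-3341 + 6 \sqrt{3}}$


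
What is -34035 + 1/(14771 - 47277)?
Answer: -1106341711/32506 ≈ -34035.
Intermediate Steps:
-34035 + 1/(14771 - 47277) = -34035 + 1/(-32506) = -34035 - 1/32506 = -1106341711/32506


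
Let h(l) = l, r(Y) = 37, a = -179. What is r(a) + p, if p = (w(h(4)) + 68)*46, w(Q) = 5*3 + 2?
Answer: 3947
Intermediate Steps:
w(Q) = 17 (w(Q) = 15 + 2 = 17)
p = 3910 (p = (17 + 68)*46 = 85*46 = 3910)
r(a) + p = 37 + 3910 = 3947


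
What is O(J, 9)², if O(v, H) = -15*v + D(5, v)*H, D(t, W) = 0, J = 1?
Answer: 225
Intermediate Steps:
O(v, H) = -15*v (O(v, H) = -15*v + 0*H = -15*v + 0 = -15*v)
O(J, 9)² = (-15*1)² = (-15)² = 225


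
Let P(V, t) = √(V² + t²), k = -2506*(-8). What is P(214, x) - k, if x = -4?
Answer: -20048 + 2*√11453 ≈ -19834.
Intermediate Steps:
k = 20048
P(214, x) - k = √(214² + (-4)²) - 1*20048 = √(45796 + 16) - 20048 = √45812 - 20048 = 2*√11453 - 20048 = -20048 + 2*√11453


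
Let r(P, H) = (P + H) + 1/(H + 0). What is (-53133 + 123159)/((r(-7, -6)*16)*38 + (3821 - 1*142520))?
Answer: -210078/440113 ≈ -0.47733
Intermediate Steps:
r(P, H) = H + P + 1/H (r(P, H) = (H + P) + 1/H = H + P + 1/H)
(-53133 + 123159)/((r(-7, -6)*16)*38 + (3821 - 1*142520)) = (-53133 + 123159)/(((-6 - 7 + 1/(-6))*16)*38 + (3821 - 1*142520)) = 70026/(((-6 - 7 - ⅙)*16)*38 + (3821 - 142520)) = 70026/(-79/6*16*38 - 138699) = 70026/(-632/3*38 - 138699) = 70026/(-24016/3 - 138699) = 70026/(-440113/3) = 70026*(-3/440113) = -210078/440113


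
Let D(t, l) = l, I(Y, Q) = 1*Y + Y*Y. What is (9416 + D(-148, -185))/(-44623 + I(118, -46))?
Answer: -9231/30581 ≈ -0.30185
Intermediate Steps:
I(Y, Q) = Y + Y²
(9416 + D(-148, -185))/(-44623 + I(118, -46)) = (9416 - 185)/(-44623 + 118*(1 + 118)) = 9231/(-44623 + 118*119) = 9231/(-44623 + 14042) = 9231/(-30581) = 9231*(-1/30581) = -9231/30581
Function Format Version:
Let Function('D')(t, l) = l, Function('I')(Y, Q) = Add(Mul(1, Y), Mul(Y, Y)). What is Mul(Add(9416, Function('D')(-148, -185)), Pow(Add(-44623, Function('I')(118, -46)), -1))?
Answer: Rational(-9231, 30581) ≈ -0.30185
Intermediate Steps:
Function('I')(Y, Q) = Add(Y, Pow(Y, 2))
Mul(Add(9416, Function('D')(-148, -185)), Pow(Add(-44623, Function('I')(118, -46)), -1)) = Mul(Add(9416, -185), Pow(Add(-44623, Mul(118, Add(1, 118))), -1)) = Mul(9231, Pow(Add(-44623, Mul(118, 119)), -1)) = Mul(9231, Pow(Add(-44623, 14042), -1)) = Mul(9231, Pow(-30581, -1)) = Mul(9231, Rational(-1, 30581)) = Rational(-9231, 30581)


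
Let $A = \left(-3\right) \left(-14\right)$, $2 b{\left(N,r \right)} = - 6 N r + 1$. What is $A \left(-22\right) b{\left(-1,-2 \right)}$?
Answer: $5082$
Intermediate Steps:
$b{\left(N,r \right)} = \frac{1}{2} - 3 N r$ ($b{\left(N,r \right)} = \frac{- 6 N r + 1}{2} = \frac{1 - 6 N r}{2} = \frac{1}{2} - 3 N r$)
$A = 42$
$A \left(-22\right) b{\left(-1,-2 \right)} = 42 \left(-22\right) \left(\frac{1}{2} - \left(-3\right) \left(-2\right)\right) = - 924 \left(\frac{1}{2} - 6\right) = \left(-924\right) \left(- \frac{11}{2}\right) = 5082$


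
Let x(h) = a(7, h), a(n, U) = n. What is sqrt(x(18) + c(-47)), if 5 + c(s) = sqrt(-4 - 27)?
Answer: sqrt(2 + I*sqrt(31)) ≈ 1.9895 + 1.3993*I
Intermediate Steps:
c(s) = -5 + I*sqrt(31) (c(s) = -5 + sqrt(-4 - 27) = -5 + sqrt(-31) = -5 + I*sqrt(31))
x(h) = 7
sqrt(x(18) + c(-47)) = sqrt(7 + (-5 + I*sqrt(31))) = sqrt(2 + I*sqrt(31))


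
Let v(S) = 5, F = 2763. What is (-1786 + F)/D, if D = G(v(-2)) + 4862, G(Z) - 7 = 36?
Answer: 977/4905 ≈ 0.19918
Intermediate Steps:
G(Z) = 43 (G(Z) = 7 + 36 = 43)
D = 4905 (D = 43 + 4862 = 4905)
(-1786 + F)/D = (-1786 + 2763)/4905 = 977*(1/4905) = 977/4905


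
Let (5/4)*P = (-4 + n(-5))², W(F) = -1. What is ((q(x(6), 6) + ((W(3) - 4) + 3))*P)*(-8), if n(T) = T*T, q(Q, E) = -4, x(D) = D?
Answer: 84672/5 ≈ 16934.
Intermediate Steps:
n(T) = T²
P = 1764/5 (P = 4*(-4 + (-5)²)²/5 = 4*(-4 + 25)²/5 = (⅘)*21² = (⅘)*441 = 1764/5 ≈ 352.80)
((q(x(6), 6) + ((W(3) - 4) + 3))*P)*(-8) = ((-4 + ((-1 - 4) + 3))*(1764/5))*(-8) = ((-4 + (-5 + 3))*(1764/5))*(-8) = ((-4 - 2)*(1764/5))*(-8) = -6*1764/5*(-8) = -10584/5*(-8) = 84672/5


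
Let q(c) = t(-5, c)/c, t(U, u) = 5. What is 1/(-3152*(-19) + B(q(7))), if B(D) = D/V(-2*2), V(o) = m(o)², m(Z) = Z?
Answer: 112/6707461 ≈ 1.6698e-5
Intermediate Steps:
q(c) = 5/c
V(o) = o²
B(D) = D/16 (B(D) = D/((-2*2)²) = D/((-4)²) = D/16)
1/(-3152*(-19) + B(q(7))) = 1/(-3152*(-19) + (5/7)/16) = 1/(59888 + (5*(⅐))/16) = 1/(59888 + (1/16)*(5/7)) = 1/(59888 + 5/112) = 1/(6707461/112) = 112/6707461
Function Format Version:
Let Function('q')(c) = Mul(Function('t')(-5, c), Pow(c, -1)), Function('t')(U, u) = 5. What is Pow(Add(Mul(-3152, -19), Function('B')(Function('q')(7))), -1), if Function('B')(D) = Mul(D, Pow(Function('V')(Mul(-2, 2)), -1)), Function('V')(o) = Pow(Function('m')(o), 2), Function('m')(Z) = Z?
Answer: Rational(112, 6707461) ≈ 1.6698e-5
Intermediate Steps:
Function('q')(c) = Mul(5, Pow(c, -1))
Function('V')(o) = Pow(o, 2)
Function('B')(D) = Mul(Rational(1, 16), D) (Function('B')(D) = Mul(D, Pow(Pow(Mul(-2, 2), 2), -1)) = Mul(D, Pow(Pow(-4, 2), -1)) = Mul(D, Pow(16, -1)) = Mul(D, Rational(1, 16)) = Mul(Rational(1, 16), D))
Pow(Add(Mul(-3152, -19), Function('B')(Function('q')(7))), -1) = Pow(Add(Mul(-3152, -19), Mul(Rational(1, 16), Mul(5, Pow(7, -1)))), -1) = Pow(Add(59888, Mul(Rational(1, 16), Mul(5, Rational(1, 7)))), -1) = Pow(Add(59888, Mul(Rational(1, 16), Rational(5, 7))), -1) = Pow(Add(59888, Rational(5, 112)), -1) = Pow(Rational(6707461, 112), -1) = Rational(112, 6707461)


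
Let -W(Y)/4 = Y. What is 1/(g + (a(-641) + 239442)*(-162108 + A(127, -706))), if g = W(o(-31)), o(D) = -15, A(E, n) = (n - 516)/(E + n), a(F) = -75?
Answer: -193/7488940474010 ≈ -2.5771e-11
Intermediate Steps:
A(E, n) = (-516 + n)/(E + n)
W(Y) = -4*Y
g = 60 (g = -4*(-15) = 60)
1/(g + (a(-641) + 239442)*(-162108 + A(127, -706))) = 1/(60 + (-75 + 239442)*(-162108 + (-516 - 706)/(127 - 706))) = 1/(60 + 239367*(-162108 - 1222/(-579))) = 1/(60 + 239367*(-162108 - 1/579*(-1222))) = 1/(60 + 239367*(-162108 + 1222/579)) = 1/(60 + 239367*(-93859310/579)) = 1/(60 - 7488940485590/193) = 1/(-7488940474010/193) = -193/7488940474010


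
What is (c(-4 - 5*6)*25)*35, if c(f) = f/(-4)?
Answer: 14875/2 ≈ 7437.5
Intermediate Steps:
c(f) = -f/4 (c(f) = f*(-1/4) = -f/4)
(c(-4 - 5*6)*25)*35 = (-(-4 - 5*6)/4*25)*35 = (-(-4 - 30)/4*25)*35 = (-1/4*(-34)*25)*35 = ((17/2)*25)*35 = (425/2)*35 = 14875/2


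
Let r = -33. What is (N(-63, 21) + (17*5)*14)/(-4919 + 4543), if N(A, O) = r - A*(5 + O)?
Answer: -2795/376 ≈ -7.4335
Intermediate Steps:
N(A, O) = -33 - A*(5 + O)
(N(-63, 21) + (17*5)*14)/(-4919 + 4543) = ((-33 - 5*(-63) - 1*(-63)*21) + (17*5)*14)/(-4919 + 4543) = ((-33 + 315 + 1323) + 85*14)/(-376) = (1605 + 1190)*(-1/376) = 2795*(-1/376) = -2795/376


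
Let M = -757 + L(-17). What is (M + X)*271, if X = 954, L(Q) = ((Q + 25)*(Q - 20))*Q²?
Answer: -23129037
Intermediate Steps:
L(Q) = Q²*(-20 + Q)*(25 + Q) (L(Q) = ((25 + Q)*(-20 + Q))*Q² = ((-20 + Q)*(25 + Q))*Q² = Q²*(-20 + Q)*(25 + Q))
M = -86301 (M = -757 + (-17)²*(-500 + (-17)² + 5*(-17)) = -757 + 289*(-500 + 289 - 85) = -757 + 289*(-296) = -757 - 85544 = -86301)
(M + X)*271 = (-86301 + 954)*271 = -85347*271 = -23129037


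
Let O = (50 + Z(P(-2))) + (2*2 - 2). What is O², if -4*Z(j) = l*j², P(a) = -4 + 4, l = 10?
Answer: 2704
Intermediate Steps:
P(a) = 0
Z(j) = -5*j²/2
O = 52 (O = (50 - 5/2*0²) + (2*2 - 2) = (50 - 5/2*0) + (4 - 2) = (50 + 0) + 2 = 50 + 2 = 52)
O² = 52² = 2704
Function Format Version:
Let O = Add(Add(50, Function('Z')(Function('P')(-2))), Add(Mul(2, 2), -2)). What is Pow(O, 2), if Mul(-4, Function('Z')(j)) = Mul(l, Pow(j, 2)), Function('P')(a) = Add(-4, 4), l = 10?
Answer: 2704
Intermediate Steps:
Function('P')(a) = 0
Function('Z')(j) = Mul(Rational(-5, 2), Pow(j, 2)) (Function('Z')(j) = Mul(Rational(-1, 4), Mul(10, Pow(j, 2))) = Mul(Rational(-5, 2), Pow(j, 2)))
O = 52 (O = Add(Add(50, Mul(Rational(-5, 2), Pow(0, 2))), Add(Mul(2, 2), -2)) = Add(Add(50, Mul(Rational(-5, 2), 0)), Add(4, -2)) = Add(Add(50, 0), 2) = Add(50, 2) = 52)
Pow(O, 2) = Pow(52, 2) = 2704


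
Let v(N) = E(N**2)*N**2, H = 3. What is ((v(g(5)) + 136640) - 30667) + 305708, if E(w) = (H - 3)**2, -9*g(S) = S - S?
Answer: 411681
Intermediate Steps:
g(S) = 0 (g(S) = -(S - S)/9 = -1/9*0 = 0)
E(w) = 0 (E(w) = (3 - 3)**2 = 0**2 = 0)
v(N) = 0 (v(N) = 0*N**2 = 0)
((v(g(5)) + 136640) - 30667) + 305708 = ((0 + 136640) - 30667) + 305708 = (136640 - 30667) + 305708 = 105973 + 305708 = 411681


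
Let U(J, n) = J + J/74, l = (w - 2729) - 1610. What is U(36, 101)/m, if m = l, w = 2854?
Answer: -10/407 ≈ -0.024570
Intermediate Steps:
l = -1485 (l = (2854 - 2729) - 1610 = 125 - 1610 = -1485)
U(J, n) = 75*J/74 (U(J, n) = J + J*(1/74) = J + J/74 = 75*J/74)
m = -1485
U(36, 101)/m = ((75/74)*36)/(-1485) = (1350/37)*(-1/1485) = -10/407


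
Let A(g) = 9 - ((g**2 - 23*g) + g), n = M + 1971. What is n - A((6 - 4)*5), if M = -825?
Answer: 1017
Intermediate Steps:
n = 1146 (n = -825 + 1971 = 1146)
A(g) = 9 - g**2 + 22*g (A(g) = 9 - (g**2 - 22*g) = 9 + (-g**2 + 22*g) = 9 - g**2 + 22*g)
n - A((6 - 4)*5) = 1146 - (9 - ((6 - 4)*5)**2 + 22*((6 - 4)*5)) = 1146 - (9 - (2*5)**2 + 22*(2*5)) = 1146 - (9 - 1*10**2 + 22*10) = 1146 - (9 - 1*100 + 220) = 1146 - (9 - 100 + 220) = 1146 - 1*129 = 1146 - 129 = 1017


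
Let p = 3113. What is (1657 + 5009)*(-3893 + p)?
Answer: -5199480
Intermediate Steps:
(1657 + 5009)*(-3893 + p) = (1657 + 5009)*(-3893 + 3113) = 6666*(-780) = -5199480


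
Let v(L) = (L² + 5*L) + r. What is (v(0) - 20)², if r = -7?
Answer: 729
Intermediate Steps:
v(L) = -7 + L² + 5*L (v(L) = (L² + 5*L) - 7 = -7 + L² + 5*L)
(v(0) - 20)² = ((-7 + 0² + 5*0) - 20)² = ((-7 + 0 + 0) - 20)² = (-7 - 20)² = (-27)² = 729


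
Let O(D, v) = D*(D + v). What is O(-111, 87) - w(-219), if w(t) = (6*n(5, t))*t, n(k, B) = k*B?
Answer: -1436166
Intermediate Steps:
n(k, B) = B*k
w(t) = 30*t² (w(t) = (6*(t*5))*t = (6*(5*t))*t = (30*t)*t = 30*t²)
O(-111, 87) - w(-219) = -111*(-111 + 87) - 30*(-219)² = -111*(-24) - 30*47961 = 2664 - 1*1438830 = 2664 - 1438830 = -1436166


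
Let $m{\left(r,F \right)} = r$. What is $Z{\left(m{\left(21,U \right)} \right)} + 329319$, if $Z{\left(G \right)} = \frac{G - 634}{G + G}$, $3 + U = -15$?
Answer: $\frac{13830785}{42} \approx 3.293 \cdot 10^{5}$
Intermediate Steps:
$U = -18$ ($U = -3 - 15 = -18$)
$Z{\left(G \right)} = \frac{-634 + G}{2 G}$
$Z{\left(m{\left(21,U \right)} \right)} + 329319 = \frac{-634 + 21}{2 \cdot 21} + 329319 = \frac{1}{2} \cdot \frac{1}{21} \left(-613\right) + 329319 = - \frac{613}{42} + 329319 = \frac{13830785}{42}$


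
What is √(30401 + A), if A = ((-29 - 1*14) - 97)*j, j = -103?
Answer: √44821 ≈ 211.71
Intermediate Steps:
A = 14420 (A = ((-29 - 1*14) - 97)*(-103) = ((-29 - 14) - 97)*(-103) = (-43 - 97)*(-103) = -140*(-103) = 14420)
√(30401 + A) = √(30401 + 14420) = √44821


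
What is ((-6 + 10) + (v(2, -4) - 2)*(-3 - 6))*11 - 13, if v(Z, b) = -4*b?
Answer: -1355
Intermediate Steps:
((-6 + 10) + (v(2, -4) - 2)*(-3 - 6))*11 - 13 = ((-6 + 10) + (-4*(-4) - 2)*(-3 - 6))*11 - 13 = (4 + (16 - 2)*(-9))*11 - 13 = (4 + 14*(-9))*11 - 13 = (4 - 126)*11 - 13 = -122*11 - 13 = -1342 - 13 = -1355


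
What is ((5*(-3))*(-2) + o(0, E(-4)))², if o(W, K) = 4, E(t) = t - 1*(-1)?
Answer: 1156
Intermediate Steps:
E(t) = 1 + t (E(t) = t + 1 = 1 + t)
((5*(-3))*(-2) + o(0, E(-4)))² = ((5*(-3))*(-2) + 4)² = (-15*(-2) + 4)² = (30 + 4)² = 34² = 1156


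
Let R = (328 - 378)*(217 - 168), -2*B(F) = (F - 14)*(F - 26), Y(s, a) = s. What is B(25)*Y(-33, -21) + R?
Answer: -5263/2 ≈ -2631.5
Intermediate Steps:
B(F) = -(-26 + F)*(-14 + F)/2 (B(F) = -(F - 14)*(F - 26)/2 = -(-14 + F)*(-26 + F)/2 = -(-26 + F)*(-14 + F)/2)
R = -2450 (R = -50*49 = -2450)
B(25)*Y(-33, -21) + R = (-182 + 20*25 - ½*25²)*(-33) - 2450 = (-182 + 500 - ½*625)*(-33) - 2450 = (-182 + 500 - 625/2)*(-33) - 2450 = (11/2)*(-33) - 2450 = -363/2 - 2450 = -5263/2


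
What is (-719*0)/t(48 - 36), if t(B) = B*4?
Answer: 0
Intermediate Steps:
t(B) = 4*B
(-719*0)/t(48 - 36) = (-719*0)/((4*(48 - 36))) = 0/((4*12)) = 0/48 = 0*(1/48) = 0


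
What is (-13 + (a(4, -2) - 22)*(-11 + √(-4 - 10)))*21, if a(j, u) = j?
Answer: 3885 - 378*I*√14 ≈ 3885.0 - 1414.3*I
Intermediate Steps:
(-13 + (a(4, -2) - 22)*(-11 + √(-4 - 10)))*21 = (-13 + (4 - 22)*(-11 + √(-4 - 10)))*21 = (-13 - 18*(-11 + √(-14)))*21 = (-13 - 18*(-11 + I*√14))*21 = (-13 + (198 - 18*I*√14))*21 = (185 - 18*I*√14)*21 = 3885 - 378*I*√14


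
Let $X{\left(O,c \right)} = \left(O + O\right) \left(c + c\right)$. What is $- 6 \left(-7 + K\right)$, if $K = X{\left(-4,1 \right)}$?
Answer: $138$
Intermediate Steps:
$X{\left(O,c \right)} = 4 O c$ ($X{\left(O,c \right)} = 2 O 2 c = 4 O c$)
$K = -16$ ($K = 4 \left(-4\right) 1 = -16$)
$- 6 \left(-7 + K\right) = - 6 \left(-7 - 16\right) = \left(-6\right) \left(-23\right) = 138$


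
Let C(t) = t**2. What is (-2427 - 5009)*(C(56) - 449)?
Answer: -19980532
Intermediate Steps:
(-2427 - 5009)*(C(56) - 449) = (-2427 - 5009)*(56**2 - 449) = -7436*(3136 - 449) = -7436*2687 = -19980532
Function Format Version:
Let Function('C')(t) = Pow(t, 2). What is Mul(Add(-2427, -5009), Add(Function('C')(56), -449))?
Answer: -19980532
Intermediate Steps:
Mul(Add(-2427, -5009), Add(Function('C')(56), -449)) = Mul(Add(-2427, -5009), Add(Pow(56, 2), -449)) = Mul(-7436, Add(3136, -449)) = Mul(-7436, 2687) = -19980532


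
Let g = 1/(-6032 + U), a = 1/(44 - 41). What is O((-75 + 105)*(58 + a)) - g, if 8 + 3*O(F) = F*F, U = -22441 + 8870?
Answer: 60034030679/58809 ≈ 1.0208e+6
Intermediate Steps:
a = ⅓ (a = 1/3 = ⅓ ≈ 0.33333)
U = -13571
O(F) = -8/3 + F²/3 (O(F) = -8/3 + (F*F)/3 = -8/3 + F²/3)
g = -1/19603 (g = 1/(-6032 - 13571) = 1/(-19603) = -1/19603 ≈ -5.1013e-5)
O((-75 + 105)*(58 + a)) - g = (-8/3 + ((-75 + 105)*(58 + ⅓))²/3) - 1*(-1/19603) = (-8/3 + (30*(175/3))²/3) + 1/19603 = (-8/3 + (⅓)*1750²) + 1/19603 = (-8/3 + (⅓)*3062500) + 1/19603 = (-8/3 + 3062500/3) + 1/19603 = 3062492/3 + 1/19603 = 60034030679/58809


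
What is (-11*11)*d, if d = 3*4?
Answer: -1452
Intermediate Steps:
d = 12
(-11*11)*d = -11*11*12 = -121*12 = -1452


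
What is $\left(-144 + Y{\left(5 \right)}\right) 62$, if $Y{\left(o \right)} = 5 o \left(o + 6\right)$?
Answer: $8122$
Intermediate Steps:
$Y{\left(o \right)} = 5 o \left(6 + o\right)$
$\left(-144 + Y{\left(5 \right)}\right) 62 = \left(-144 + 5 \cdot 5 \left(6 + 5\right)\right) 62 = \left(-144 + 5 \cdot 5 \cdot 11\right) 62 = \left(-144 + 275\right) 62 = 131 \cdot 62 = 8122$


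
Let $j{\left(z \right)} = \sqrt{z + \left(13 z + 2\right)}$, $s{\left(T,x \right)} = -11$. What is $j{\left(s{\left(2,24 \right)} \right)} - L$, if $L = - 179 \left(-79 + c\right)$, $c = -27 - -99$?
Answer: $-1253 + 2 i \sqrt{38} \approx -1253.0 + 12.329 i$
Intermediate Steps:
$c = 72$ ($c = -27 + 99 = 72$)
$j{\left(z \right)} = \sqrt{2 + 14 z}$ ($j{\left(z \right)} = \sqrt{z + \left(2 + 13 z\right)} = \sqrt{2 + 14 z}$)
$L = 1253$ ($L = - 179 \left(-79 + 72\right) = \left(-179\right) \left(-7\right) = 1253$)
$j{\left(s{\left(2,24 \right)} \right)} - L = \sqrt{2 + 14 \left(-11\right)} - 1253 = \sqrt{2 - 154} - 1253 = \sqrt{-152} - 1253 = 2 i \sqrt{38} - 1253 = -1253 + 2 i \sqrt{38}$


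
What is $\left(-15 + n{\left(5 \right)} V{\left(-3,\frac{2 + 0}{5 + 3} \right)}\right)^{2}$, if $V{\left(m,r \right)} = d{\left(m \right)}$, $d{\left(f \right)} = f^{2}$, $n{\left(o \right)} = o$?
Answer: $900$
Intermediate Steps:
$V{\left(m,r \right)} = m^{2}$
$\left(-15 + n{\left(5 \right)} V{\left(-3,\frac{2 + 0}{5 + 3} \right)}\right)^{2} = \left(-15 + 5 \left(-3\right)^{2}\right)^{2} = \left(-15 + 5 \cdot 9\right)^{2} = \left(-15 + 45\right)^{2} = 30^{2} = 900$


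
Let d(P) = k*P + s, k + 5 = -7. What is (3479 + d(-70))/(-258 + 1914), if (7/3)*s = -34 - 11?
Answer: 15049/5796 ≈ 2.5964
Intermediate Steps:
s = -135/7 (s = 3*(-34 - 11)/7 = (3/7)*(-45) = -135/7 ≈ -19.286)
k = -12 (k = -5 - 7 = -12)
d(P) = -135/7 - 12*P (d(P) = -12*P - 135/7 = -135/7 - 12*P)
(3479 + d(-70))/(-258 + 1914) = (3479 + (-135/7 - 12*(-70)))/(-258 + 1914) = (3479 + (-135/7 + 840))/1656 = (3479 + 5745/7)*(1/1656) = (30098/7)*(1/1656) = 15049/5796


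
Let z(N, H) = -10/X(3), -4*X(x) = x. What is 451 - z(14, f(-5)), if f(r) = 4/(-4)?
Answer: 1313/3 ≈ 437.67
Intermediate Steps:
f(r) = -1 (f(r) = 4*(-¼) = -1)
X(x) = -x/4
z(N, H) = 40/3 (z(N, H) = -10/((-¼*3)) = -10/(-¾) = -10*(-4/3) = 40/3)
451 - z(14, f(-5)) = 451 - 1*40/3 = 451 - 40/3 = 1313/3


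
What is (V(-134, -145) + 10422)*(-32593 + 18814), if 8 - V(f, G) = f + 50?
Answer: -144872406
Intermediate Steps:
V(f, G) = -42 - f (V(f, G) = 8 - (f + 50) = 8 - (50 + f) = 8 + (-50 - f) = -42 - f)
(V(-134, -145) + 10422)*(-32593 + 18814) = ((-42 - 1*(-134)) + 10422)*(-32593 + 18814) = ((-42 + 134) + 10422)*(-13779) = (92 + 10422)*(-13779) = 10514*(-13779) = -144872406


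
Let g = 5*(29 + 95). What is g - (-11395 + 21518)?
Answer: -9503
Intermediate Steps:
g = 620 (g = 5*124 = 620)
g - (-11395 + 21518) = 620 - (-11395 + 21518) = 620 - 1*10123 = 620 - 10123 = -9503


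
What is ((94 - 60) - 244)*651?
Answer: -136710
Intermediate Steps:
((94 - 60) - 244)*651 = (34 - 244)*651 = -210*651 = -136710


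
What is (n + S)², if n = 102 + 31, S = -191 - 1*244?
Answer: 91204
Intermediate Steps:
S = -435 (S = -191 - 244 = -435)
n = 133
(n + S)² = (133 - 435)² = (-302)² = 91204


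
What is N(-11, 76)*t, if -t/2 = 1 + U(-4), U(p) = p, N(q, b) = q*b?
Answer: -5016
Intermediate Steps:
N(q, b) = b*q
t = 6 (t = -2*(1 - 4) = -2*(-3) = 6)
N(-11, 76)*t = (76*(-11))*6 = -836*6 = -5016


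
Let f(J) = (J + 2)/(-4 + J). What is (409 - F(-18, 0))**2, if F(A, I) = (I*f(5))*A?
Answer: 167281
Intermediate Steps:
f(J) = (2 + J)/(-4 + J)
F(A, I) = 7*A*I (F(A, I) = (I*((2 + 5)/(-4 + 5)))*A = (I*(7/1))*A = (I*(1*7))*A = (I*7)*A = (7*I)*A = 7*A*I)
(409 - F(-18, 0))**2 = (409 - 7*(-18)*0)**2 = (409 - 1*0)**2 = (409 + 0)**2 = 409**2 = 167281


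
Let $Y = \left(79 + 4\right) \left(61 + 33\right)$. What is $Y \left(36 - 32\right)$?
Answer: $31208$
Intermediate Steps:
$Y = 7802$ ($Y = 83 \cdot 94 = 7802$)
$Y \left(36 - 32\right) = 7802 \left(36 - 32\right) = 7802 \cdot 4 = 31208$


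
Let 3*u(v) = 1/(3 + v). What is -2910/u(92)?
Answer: -829350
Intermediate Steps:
u(v) = 1/(3*(3 + v))
-2910/u(92) = -2910/(1/(3*(3 + 92))) = -2910/((⅓)/95) = -2910/((⅓)*(1/95)) = -2910/1/285 = -2910*285 = -829350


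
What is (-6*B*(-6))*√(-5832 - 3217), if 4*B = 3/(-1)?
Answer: -27*I*√9049 ≈ -2568.4*I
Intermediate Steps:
B = -¾ (B = (3/(-1))/4 = (3*(-1))/4 = (¼)*(-3) = -¾ ≈ -0.75000)
(-6*B*(-6))*√(-5832 - 3217) = (-6*(-¾)*(-6))*√(-5832 - 3217) = ((9/2)*(-6))*√(-9049) = -27*I*√9049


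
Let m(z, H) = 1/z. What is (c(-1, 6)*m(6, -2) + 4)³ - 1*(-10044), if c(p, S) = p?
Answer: 2181671/216 ≈ 10100.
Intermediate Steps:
(c(-1, 6)*m(6, -2) + 4)³ - 1*(-10044) = (-1/6 + 4)³ - 1*(-10044) = (-1*⅙ + 4)³ + 10044 = (-⅙ + 4)³ + 10044 = (23/6)³ + 10044 = 12167/216 + 10044 = 2181671/216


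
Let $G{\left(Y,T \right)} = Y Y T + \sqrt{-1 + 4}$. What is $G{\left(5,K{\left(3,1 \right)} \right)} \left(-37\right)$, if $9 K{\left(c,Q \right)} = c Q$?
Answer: $- \frac{925}{3} - 37 \sqrt{3} \approx -372.42$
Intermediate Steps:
$K{\left(c,Q \right)} = \frac{Q c}{9}$ ($K{\left(c,Q \right)} = \frac{c Q}{9} = \frac{Q c}{9}$)
$G{\left(Y,T \right)} = \sqrt{3} + T Y^{2}$ ($G{\left(Y,T \right)} = Y^{2} T + \sqrt{3} = T Y^{2} + \sqrt{3} = \sqrt{3} + T Y^{2}$)
$G{\left(5,K{\left(3,1 \right)} \right)} \left(-37\right) = \left(\sqrt{3} + \frac{1}{9} \cdot 1 \cdot 3 \cdot 5^{2}\right) \left(-37\right) = \left(\sqrt{3} + \frac{1}{3} \cdot 25\right) \left(-37\right) = \left(\sqrt{3} + \frac{25}{3}\right) \left(-37\right) = \left(\frac{25}{3} + \sqrt{3}\right) \left(-37\right) = - \frac{925}{3} - 37 \sqrt{3}$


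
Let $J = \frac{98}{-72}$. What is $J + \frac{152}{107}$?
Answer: $\frac{229}{3852} \approx 0.05945$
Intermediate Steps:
$J = - \frac{49}{36}$ ($J = 98 \left(- \frac{1}{72}\right) = - \frac{49}{36} \approx -1.3611$)
$J + \frac{152}{107} = - \frac{49}{36} + \frac{152}{107} = \frac{229}{3852}$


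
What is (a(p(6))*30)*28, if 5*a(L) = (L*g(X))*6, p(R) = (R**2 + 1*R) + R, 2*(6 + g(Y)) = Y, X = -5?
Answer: -411264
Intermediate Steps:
g(Y) = -6 + Y/2
p(R) = R**2 + 2*R (p(R) = (R**2 + R) + R = (R + R**2) + R = R**2 + 2*R)
a(L) = -51*L/5 (a(L) = ((L*(-6 + (1/2)*(-5)))*6)/5 = ((L*(-6 - 5/2))*6)/5 = ((L*(-17/2))*6)/5 = (-17*L/2*6)/5 = (-51*L)/5 = -51*L/5)
(a(p(6))*30)*28 = (-306*(2 + 6)/5*30)*28 = (-306*8/5*30)*28 = (-51/5*48*30)*28 = -2448/5*30*28 = -14688*28 = -411264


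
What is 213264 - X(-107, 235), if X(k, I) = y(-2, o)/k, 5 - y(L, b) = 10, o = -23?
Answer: 22819243/107 ≈ 2.1326e+5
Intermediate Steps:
y(L, b) = -5 (y(L, b) = 5 - 1*10 = 5 - 10 = -5)
X(k, I) = -5/k
213264 - X(-107, 235) = 213264 - (-5)/(-107) = 213264 - (-5)*(-1)/107 = 213264 - 1*5/107 = 213264 - 5/107 = 22819243/107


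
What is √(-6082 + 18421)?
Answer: 3*√1371 ≈ 111.08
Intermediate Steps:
√(-6082 + 18421) = √12339 = 3*√1371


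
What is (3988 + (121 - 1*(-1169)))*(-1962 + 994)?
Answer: -5109104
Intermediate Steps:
(3988 + (121 - 1*(-1169)))*(-1962 + 994) = (3988 + (121 + 1169))*(-968) = (3988 + 1290)*(-968) = 5278*(-968) = -5109104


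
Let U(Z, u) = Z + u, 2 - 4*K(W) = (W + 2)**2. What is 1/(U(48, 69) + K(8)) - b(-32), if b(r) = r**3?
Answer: 6062082/185 ≈ 32768.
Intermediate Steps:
K(W) = 1/2 - (2 + W)**2/4 (K(W) = 1/2 - (W + 2)**2/4 = 1/2 - (2 + W)**2/4)
1/(U(48, 69) + K(8)) - b(-32) = 1/((48 + 69) + (1/2 - (2 + 8)**2/4)) - 1*(-32)**3 = 1/(117 + (1/2 - 1/4*10**2)) - 1*(-32768) = 1/(117 + (1/2 - 1/4*100)) + 32768 = 1/(117 + (1/2 - 25)) + 32768 = 1/(117 - 49/2) + 32768 = 1/(185/2) + 32768 = 2/185 + 32768 = 6062082/185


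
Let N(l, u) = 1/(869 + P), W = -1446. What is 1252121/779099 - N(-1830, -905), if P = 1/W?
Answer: 1572254864179/978994767727 ≈ 1.6060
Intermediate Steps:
P = -1/1446 (P = 1/(-1446) = -1/1446 ≈ -0.00069156)
N(l, u) = 1446/1256573 (N(l, u) = 1/(869 - 1/1446) = 1/(1256573/1446) = 1446/1256573)
1252121/779099 - N(-1830, -905) = 1252121/779099 - 1*1446/1256573 = 1252121*(1/779099) - 1446/1256573 = 1252121/779099 - 1446/1256573 = 1572254864179/978994767727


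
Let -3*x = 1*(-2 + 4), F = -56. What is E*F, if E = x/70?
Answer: 8/15 ≈ 0.53333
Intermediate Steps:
x = -⅔ (x = -(-2 + 4)/3 = -2/3 = -⅓*2 = -⅔ ≈ -0.66667)
E = -1/105 (E = -⅔/70 = -⅔*1/70 = -1/105 ≈ -0.0095238)
E*F = -1/105*(-56) = 8/15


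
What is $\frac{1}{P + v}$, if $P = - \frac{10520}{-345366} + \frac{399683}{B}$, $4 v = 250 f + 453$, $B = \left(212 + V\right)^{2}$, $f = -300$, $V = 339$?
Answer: $- \frac{209706925932}{3907973090260205} \approx -5.3661 \cdot 10^{-5}$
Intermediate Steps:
$B = 303601$ ($B = \left(212 + 339\right)^{2} = 551^{2} = 303601$)
$v = - \frac{74547}{4}$ ($v = \frac{250 \left(-300\right) + 453}{4} = \frac{-75000 + 453}{4} = \frac{1}{4} \left(-74547\right) = - \frac{74547}{4} \approx -18637.0$)
$P = \frac{70615400749}{52426731483}$ ($P = - \frac{10520}{-345366} + \frac{399683}{303601} = \left(-10520\right) \left(- \frac{1}{345366}\right) + 399683 \cdot \frac{1}{303601} = \frac{5260}{172683} + \frac{399683}{303601} = \frac{70615400749}{52426731483} \approx 1.3469$)
$\frac{1}{P + v} = \frac{1}{\frac{70615400749}{52426731483} - \frac{74547}{4}} = \frac{1}{- \frac{3907973090260205}{209706925932}} = - \frac{209706925932}{3907973090260205}$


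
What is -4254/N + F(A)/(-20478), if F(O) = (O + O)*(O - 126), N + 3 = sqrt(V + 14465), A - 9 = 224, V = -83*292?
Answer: -18859177/16689570 + 709*I*sqrt(9771)/1630 ≈ -1.13 + 42.996*I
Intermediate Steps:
V = -24236
A = 233 (A = 9 + 224 = 233)
N = -3 + I*sqrt(9771) (N = -3 + sqrt(-24236 + 14465) = -3 + sqrt(-9771) = -3 + I*sqrt(9771) ≈ -3.0 + 98.848*I)
F(O) = 2*O*(-126 + O) (F(O) = (2*O)*(-126 + O) = 2*O*(-126 + O))
-4254/N + F(A)/(-20478) = -4254/(-3 + I*sqrt(9771)) + (2*233*(-126 + 233))/(-20478) = -4254/(-3 + I*sqrt(9771)) + (2*233*107)*(-1/20478) = -4254/(-3 + I*sqrt(9771)) + 49862*(-1/20478) = -4254/(-3 + I*sqrt(9771)) - 24931/10239 = -24931/10239 - 4254/(-3 + I*sqrt(9771))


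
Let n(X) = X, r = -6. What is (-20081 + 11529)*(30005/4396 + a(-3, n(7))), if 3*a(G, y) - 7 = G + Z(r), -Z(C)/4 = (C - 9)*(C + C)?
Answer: 6536979898/3297 ≈ 1.9827e+6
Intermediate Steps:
Z(C) = -8*C*(-9 + C) (Z(C) = -4*(C - 9)*(C + C) = -4*(-9 + C)*2*C = -8*C*(-9 + C))
a(G, y) = -713/3 + G/3 (a(G, y) = 7/3 + (G + 8*(-6)*(9 - 1*(-6)))/3 = 7/3 + (G + 8*(-6)*(9 + 6))/3 = 7/3 + (G + 8*(-6)*15)/3 = 7/3 + (G - 720)/3 = 7/3 + (-720 + G)/3 = 7/3 + (-240 + G/3) = -713/3 + G/3)
(-20081 + 11529)*(30005/4396 + a(-3, n(7))) = (-20081 + 11529)*(30005/4396 + (-713/3 + (1/3)*(-3))) = -8552*(30005*(1/4396) + (-713/3 - 1)) = -8552*(30005/4396 - 716/3) = -8552*(-3057521/13188) = 6536979898/3297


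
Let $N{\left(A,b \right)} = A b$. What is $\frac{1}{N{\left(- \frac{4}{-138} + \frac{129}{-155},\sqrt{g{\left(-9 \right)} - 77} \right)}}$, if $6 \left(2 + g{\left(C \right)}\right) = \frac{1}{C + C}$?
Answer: $\frac{2790 i \sqrt{25599}}{3187261} \approx 0.14005 i$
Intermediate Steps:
$g{\left(C \right)} = -2 + \frac{1}{12 C}$ ($g{\left(C \right)} = -2 + \frac{1}{6 \left(C + C\right)} = -2 + \frac{1}{6 \cdot 2 C} = -2 + \frac{\frac{1}{2} \frac{1}{C}}{6} = -2 + \frac{1}{12 C}$)
$\frac{1}{N{\left(- \frac{4}{-138} + \frac{129}{-155},\sqrt{g{\left(-9 \right)} - 77} \right)}} = \frac{1}{\left(- \frac{4}{-138} + \frac{129}{-155}\right) \sqrt{\left(-2 + \frac{1}{12 \left(-9\right)}\right) - 77}} = \frac{1}{\left(\left(-4\right) \left(- \frac{1}{138}\right) + 129 \left(- \frac{1}{155}\right)\right) \sqrt{\left(-2 + \frac{1}{12} \left(- \frac{1}{9}\right)\right) - 77}} = \frac{1}{\left(\frac{2}{69} - \frac{129}{155}\right) \sqrt{\left(-2 - \frac{1}{108}\right) - 77}} = \frac{1}{\left(- \frac{8591}{10695}\right) \sqrt{- \frac{217}{108} - 77}} = \frac{1}{\left(- \frac{8591}{10695}\right) \sqrt{- \frac{8533}{108}}} = \frac{1}{\left(- \frac{8591}{10695}\right) \frac{i \sqrt{25599}}{18}} = \frac{1}{\left(- \frac{8591}{192510}\right) i \sqrt{25599}} = \frac{2790 i \sqrt{25599}}{3187261}$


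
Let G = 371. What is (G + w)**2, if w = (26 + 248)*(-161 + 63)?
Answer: 701243361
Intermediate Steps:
w = -26852 (w = 274*(-98) = -26852)
(G + w)**2 = (371 - 26852)**2 = (-26481)**2 = 701243361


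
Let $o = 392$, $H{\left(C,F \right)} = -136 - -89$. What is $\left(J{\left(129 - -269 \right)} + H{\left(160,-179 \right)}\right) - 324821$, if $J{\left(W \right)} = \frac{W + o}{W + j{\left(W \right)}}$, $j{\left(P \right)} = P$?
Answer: $- \frac{129297069}{398} \approx -3.2487 \cdot 10^{5}$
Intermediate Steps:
$H{\left(C,F \right)} = -47$ ($H{\left(C,F \right)} = -136 + 89 = -47$)
$J{\left(W \right)} = \frac{392 + W}{2 W}$ ($J{\left(W \right)} = \frac{W + 392}{W + W} = \frac{392 + W}{2 W}$)
$\left(J{\left(129 - -269 \right)} + H{\left(160,-179 \right)}\right) - 324821 = \left(\frac{392 + \left(129 - -269\right)}{2 \left(129 - -269\right)} - 47\right) - 324821 = \left(\frac{392 + \left(129 + 269\right)}{2 \left(129 + 269\right)} - 47\right) - 324821 = \left(\frac{392 + 398}{2 \cdot 398} - 47\right) - 324821 = \left(\frac{1}{2} \cdot \frac{1}{398} \cdot 790 - 47\right) - 324821 = \left(\frac{395}{398} - 47\right) - 324821 = - \frac{18311}{398} - 324821 = - \frac{129297069}{398}$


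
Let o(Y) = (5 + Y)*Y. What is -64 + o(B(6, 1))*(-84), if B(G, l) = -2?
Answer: 440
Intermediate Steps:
o(Y) = Y*(5 + Y)
-64 + o(B(6, 1))*(-84) = -64 - 2*(5 - 2)*(-84) = -64 - 2*3*(-84) = -64 - 6*(-84) = -64 + 504 = 440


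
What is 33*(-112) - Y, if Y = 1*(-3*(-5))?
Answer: -3711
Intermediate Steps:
Y = 15 (Y = 1*15 = 15)
33*(-112) - Y = 33*(-112) - 1*15 = -3696 - 15 = -3711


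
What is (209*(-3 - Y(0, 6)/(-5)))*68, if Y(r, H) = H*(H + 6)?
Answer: 810084/5 ≈ 1.6202e+5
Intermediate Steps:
Y(r, H) = H*(6 + H)
(209*(-3 - Y(0, 6)/(-5)))*68 = (209*(-3 - 6*(6 + 6)/(-5)))*68 = (209*(-3 - 6*12*(-1)/5))*68 = (209*(-3 - 72*(-1)/5))*68 = (209*(-3 - 1*(-72/5)))*68 = (209*(-3 + 72/5))*68 = (209*(57/5))*68 = (11913/5)*68 = 810084/5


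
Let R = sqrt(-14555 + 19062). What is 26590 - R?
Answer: 26590 - sqrt(4507) ≈ 26523.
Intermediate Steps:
R = sqrt(4507) ≈ 67.134
26590 - R = 26590 - sqrt(4507)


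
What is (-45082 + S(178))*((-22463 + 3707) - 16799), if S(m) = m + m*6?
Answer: 1558588980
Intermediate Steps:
S(m) = 7*m (S(m) = m + 6*m = 7*m)
(-45082 + S(178))*((-22463 + 3707) - 16799) = (-45082 + 7*178)*((-22463 + 3707) - 16799) = (-45082 + 1246)*(-18756 - 16799) = -43836*(-35555) = 1558588980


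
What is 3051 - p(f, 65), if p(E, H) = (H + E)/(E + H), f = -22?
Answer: 3050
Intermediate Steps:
p(E, H) = 1 (p(E, H) = (E + H)/(E + H) = 1)
3051 - p(f, 65) = 3051 - 1*1 = 3051 - 1 = 3050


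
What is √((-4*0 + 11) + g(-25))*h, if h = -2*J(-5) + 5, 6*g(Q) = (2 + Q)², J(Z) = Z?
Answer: 5*√3570/2 ≈ 149.37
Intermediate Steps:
g(Q) = (2 + Q)²/6
h = 15 (h = -2*(-5) + 5 = 10 + 5 = 15)
√((-4*0 + 11) + g(-25))*h = √((-4*0 + 11) + (2 - 25)²/6)*15 = √((0 + 11) + (⅙)*(-23)²)*15 = √(11 + (⅙)*529)*15 = √(11 + 529/6)*15 = √(595/6)*15 = (√3570/6)*15 = 5*√3570/2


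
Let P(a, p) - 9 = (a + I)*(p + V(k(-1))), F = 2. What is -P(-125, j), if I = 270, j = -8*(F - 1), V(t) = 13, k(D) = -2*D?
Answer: -734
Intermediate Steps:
j = -8 (j = -8*(2 - 1) = -8*1 = -8)
P(a, p) = 9 + (13 + p)*(270 + a) (P(a, p) = 9 + (a + 270)*(p + 13) = 9 + (270 + a)*(13 + p) = 9 + (13 + p)*(270 + a))
-P(-125, j) = -(3519 + 13*(-125) + 270*(-8) - 125*(-8)) = -(3519 - 1625 - 2160 + 1000) = -1*734 = -734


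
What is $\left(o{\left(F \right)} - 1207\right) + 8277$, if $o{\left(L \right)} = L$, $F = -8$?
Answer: $7062$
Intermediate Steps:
$\left(o{\left(F \right)} - 1207\right) + 8277 = \left(-8 - 1207\right) + 8277 = -1215 + 8277 = 7062$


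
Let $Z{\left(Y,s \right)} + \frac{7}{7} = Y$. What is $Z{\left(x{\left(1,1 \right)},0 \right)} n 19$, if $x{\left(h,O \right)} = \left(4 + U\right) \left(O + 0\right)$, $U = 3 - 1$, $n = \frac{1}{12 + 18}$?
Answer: $\frac{19}{6} \approx 3.1667$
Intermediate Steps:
$n = \frac{1}{30} \approx 0.033333$
$U = 2$
$x{\left(h,O \right)} = 6 O$ ($x{\left(h,O \right)} = \left(4 + 2\right) \left(O + 0\right) = 6 O$)
$Z{\left(Y,s \right)} = -1 + Y$
$Z{\left(x{\left(1,1 \right)},0 \right)} n 19 = \left(-1 + 6 \cdot 1\right) \frac{1}{30} \cdot 19 = \left(-1 + 6\right) \frac{1}{30} \cdot 19 = 5 \cdot \frac{1}{30} \cdot 19 = \frac{1}{6} \cdot 19 = \frac{19}{6}$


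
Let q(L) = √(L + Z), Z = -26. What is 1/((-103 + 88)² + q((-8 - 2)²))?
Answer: 225/50551 - √74/50551 ≈ 0.0042808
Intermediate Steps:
q(L) = √(-26 + L) (q(L) = √(L - 26) = √(-26 + L))
1/((-103 + 88)² + q((-8 - 2)²)) = 1/((-103 + 88)² + √(-26 + (-8 - 2)²)) = 1/((-15)² + √(-26 + (-10)²)) = 1/(225 + √(-26 + 100)) = 1/(225 + √74)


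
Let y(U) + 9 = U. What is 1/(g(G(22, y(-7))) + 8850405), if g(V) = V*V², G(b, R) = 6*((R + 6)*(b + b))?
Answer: -1/18390893595 ≈ -5.4375e-11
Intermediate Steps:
y(U) = -9 + U
G(b, R) = 12*b*(6 + R) (G(b, R) = 6*((6 + R)*(2*b)) = 6*(2*b*(6 + R)) = 12*b*(6 + R))
g(V) = V³
1/(g(G(22, y(-7))) + 8850405) = 1/((12*22*(6 + (-9 - 7)))³ + 8850405) = 1/((12*22*(6 - 16))³ + 8850405) = 1/((12*22*(-10))³ + 8850405) = 1/((-2640)³ + 8850405) = 1/(-18399744000 + 8850405) = 1/(-18390893595) = -1/18390893595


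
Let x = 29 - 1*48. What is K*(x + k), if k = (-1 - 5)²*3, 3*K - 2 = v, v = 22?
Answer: 712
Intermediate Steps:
K = 8 (K = ⅔ + (⅓)*22 = ⅔ + 22/3 = 8)
x = -19 (x = 29 - 48 = -19)
k = 108 (k = (-6)²*3 = 36*3 = 108)
K*(x + k) = 8*(-19 + 108) = 8*89 = 712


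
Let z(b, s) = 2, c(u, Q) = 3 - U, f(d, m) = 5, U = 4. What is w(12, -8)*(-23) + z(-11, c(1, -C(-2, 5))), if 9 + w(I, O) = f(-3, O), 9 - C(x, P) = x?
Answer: 94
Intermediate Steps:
C(x, P) = 9 - x
w(I, O) = -4 (w(I, O) = -9 + 5 = -4)
c(u, Q) = -1 (c(u, Q) = 3 - 1*4 = 3 - 4 = -1)
w(12, -8)*(-23) + z(-11, c(1, -C(-2, 5))) = -4*(-23) + 2 = 92 + 2 = 94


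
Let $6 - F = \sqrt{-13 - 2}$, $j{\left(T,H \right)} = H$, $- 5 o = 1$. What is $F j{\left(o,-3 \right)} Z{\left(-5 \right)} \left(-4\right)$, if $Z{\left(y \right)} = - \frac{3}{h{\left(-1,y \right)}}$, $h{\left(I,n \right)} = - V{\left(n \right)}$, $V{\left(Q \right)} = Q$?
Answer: $- \frac{216}{5} + \frac{36 i \sqrt{15}}{5} \approx -43.2 + 27.885 i$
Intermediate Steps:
$o = - \frac{1}{5}$ ($o = \left(- \frac{1}{5}\right) 1 = - \frac{1}{5} \approx -0.2$)
$h{\left(I,n \right)} = - n$
$Z{\left(y \right)} = \frac{3}{y}$ ($Z{\left(y \right)} = - \frac{3}{\left(-1\right) y} = - 3 \left(- \frac{1}{y}\right) = \frac{3}{y}$)
$F = 6 - i \sqrt{15}$ ($F = 6 - \sqrt{-13 - 2} = 6 - \sqrt{-15} = 6 - i \sqrt{15} \approx 6.0 - 3.873 i$)
$F j{\left(o,-3 \right)} Z{\left(-5 \right)} \left(-4\right) = \left(6 - i \sqrt{15}\right) - 3 \frac{3}{-5} \left(-4\right) = \left(6 - i \sqrt{15}\right) - 3 \cdot 3 \left(- \frac{1}{5}\right) \left(-4\right) = \left(6 - i \sqrt{15}\right) \left(-3\right) \left(- \frac{3}{5}\right) \left(-4\right) = \left(6 - i \sqrt{15}\right) \frac{9}{5} \left(-4\right) = \left(6 - i \sqrt{15}\right) \left(- \frac{36}{5}\right) = - \frac{216}{5} + \frac{36 i \sqrt{15}}{5}$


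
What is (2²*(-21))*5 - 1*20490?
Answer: -20910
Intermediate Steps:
(2²*(-21))*5 - 1*20490 = (4*(-21))*5 - 20490 = -84*5 - 20490 = -420 - 20490 = -20910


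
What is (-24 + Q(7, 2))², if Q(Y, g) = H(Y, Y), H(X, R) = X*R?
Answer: 625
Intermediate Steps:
H(X, R) = R*X
Q(Y, g) = Y² (Q(Y, g) = Y*Y = Y²)
(-24 + Q(7, 2))² = (-24 + 7²)² = (-24 + 49)² = 25² = 625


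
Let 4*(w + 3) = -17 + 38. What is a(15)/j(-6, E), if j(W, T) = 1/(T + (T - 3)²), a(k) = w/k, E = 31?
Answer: 489/4 ≈ 122.25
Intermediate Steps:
w = 9/4 (w = -3 + (-17 + 38)/4 = -3 + (¼)*21 = -3 + 21/4 = 9/4 ≈ 2.2500)
a(k) = 9/(4*k)
j(W, T) = 1/(T + (-3 + T)²)
a(15)/j(-6, E) = ((9/4)/15)/(1/(31 + (-3 + 31)²)) = ((9/4)*(1/15))/(1/(31 + 28²)) = 3/(20*(1/(31 + 784))) = 3/(20*(1/815)) = (3/20)*815 = 489/4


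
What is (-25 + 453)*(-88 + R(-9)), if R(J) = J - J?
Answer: -37664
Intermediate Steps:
R(J) = 0
(-25 + 453)*(-88 + R(-9)) = (-25 + 453)*(-88 + 0) = 428*(-88) = -37664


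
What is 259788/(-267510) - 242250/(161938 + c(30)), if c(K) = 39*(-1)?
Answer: -937401008/379908785 ≈ -2.4674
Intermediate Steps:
c(K) = -39
259788/(-267510) - 242250/(161938 + c(30)) = 259788/(-267510) - 242250/(161938 - 39) = 259788*(-1/267510) - 242250/161899 = -43298/44585 - 242250*1/161899 = -43298/44585 - 12750/8521 = -937401008/379908785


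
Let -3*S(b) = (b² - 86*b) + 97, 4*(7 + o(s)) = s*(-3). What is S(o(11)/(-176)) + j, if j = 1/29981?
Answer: -1330713862661/44577189888 ≈ -29.852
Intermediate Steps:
o(s) = -7 - 3*s/4 (o(s) = -7 + (s*(-3))/4 = -7 + (-3*s)/4 = -7 - 3*s/4)
S(b) = -97/3 - b²/3 + 86*b/3 (S(b) = -((b² - 86*b) + 97)/3 = -(97 + b² - 86*b)/3 = -97/3 - b²/3 + 86*b/3)
j = 1/29981 ≈ 3.3354e-5
S(o(11)/(-176)) + j = (-97/3 - (-7 - ¾*11)²/30976/3 + 86*((-7 - ¾*11)/(-176))/3) + 1/29981 = (-97/3 - (-7 - 33/4)²/30976/3 + 86*((-7 - 33/4)*(-1/176))/3) + 1/29981 = (-97/3 - (-61/4*(-1/176))²/3 + 86*(-61/4*(-1/176))/3) + 1/29981 = (-97/3 - (61/704)²/3 + (86/3)*(61/704)) + 1/29981 = (-97/3 - ⅓*3721/495616 + 2623/1056) + 1/29981 = (-97/3 - 3721/1486848 + 2623/1056) + 1/29981 = -44385289/1486848 + 1/29981 = -1330713862661/44577189888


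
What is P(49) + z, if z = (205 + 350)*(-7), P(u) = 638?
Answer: -3247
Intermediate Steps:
z = -3885 (z = 555*(-7) = -3885)
P(49) + z = 638 - 3885 = -3247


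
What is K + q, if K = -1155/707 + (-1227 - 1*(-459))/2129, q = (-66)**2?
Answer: 936237471/215029 ≈ 4354.0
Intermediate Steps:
q = 4356
K = -428853/215029 (K = -1155*1/707 + (-1227 + 459)*(1/2129) = -165/101 - 768*1/2129 = -165/101 - 768/2129 = -428853/215029 ≈ -1.9944)
K + q = -428853/215029 + 4356 = 936237471/215029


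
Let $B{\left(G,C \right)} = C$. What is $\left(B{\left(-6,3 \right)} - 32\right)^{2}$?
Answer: $841$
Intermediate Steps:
$\left(B{\left(-6,3 \right)} - 32\right)^{2} = \left(3 - 32\right)^{2} = \left(-29\right)^{2} = 841$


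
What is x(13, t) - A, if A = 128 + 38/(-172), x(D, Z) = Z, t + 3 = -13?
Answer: -12365/86 ≈ -143.78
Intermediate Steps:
t = -16 (t = -3 - 13 = -16)
A = 10989/86 (A = 128 + 38*(-1/172) = 128 - 19/86 = 10989/86 ≈ 127.78)
x(13, t) - A = -16 - 1*10989/86 = -16 - 10989/86 = -12365/86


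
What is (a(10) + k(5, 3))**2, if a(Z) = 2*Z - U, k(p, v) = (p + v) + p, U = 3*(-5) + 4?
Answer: 1936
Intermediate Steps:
U = -11 (U = -15 + 4 = -11)
k(p, v) = v + 2*p
a(Z) = 11 + 2*Z (a(Z) = 2*Z - 1*(-11) = 2*Z + 11 = 11 + 2*Z)
(a(10) + k(5, 3))**2 = ((11 + 2*10) + (3 + 2*5))**2 = ((11 + 20) + (3 + 10))**2 = (31 + 13)**2 = 44**2 = 1936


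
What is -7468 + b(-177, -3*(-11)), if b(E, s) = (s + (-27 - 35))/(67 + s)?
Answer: -746829/100 ≈ -7468.3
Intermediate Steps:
b(E, s) = (-62 + s)/(67 + s) (b(E, s) = (s - 62)/(67 + s) = (-62 + s)/(67 + s))
-7468 + b(-177, -3*(-11)) = -7468 + (-62 - 3*(-11))/(67 - 3*(-11)) = -7468 + (-62 + 33)/(67 + 33) = -7468 - 29/100 = -746829/100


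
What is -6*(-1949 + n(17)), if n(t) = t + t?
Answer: 11490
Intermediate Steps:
n(t) = 2*t
-6*(-1949 + n(17)) = -6*(-1949 + 2*17) = -6*(-1949 + 34) = -6*(-1915) = 11490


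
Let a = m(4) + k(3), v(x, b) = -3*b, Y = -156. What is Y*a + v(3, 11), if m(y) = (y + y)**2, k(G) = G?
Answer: -10485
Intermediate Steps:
m(y) = 4*y**2 (m(y) = (2*y)**2 = 4*y**2)
a = 67 (a = 4*4**2 + 3 = 4*16 + 3 = 64 + 3 = 67)
Y*a + v(3, 11) = -156*67 - 3*11 = -10452 - 33 = -10485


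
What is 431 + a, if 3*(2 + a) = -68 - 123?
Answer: 1096/3 ≈ 365.33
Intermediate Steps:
a = -197/3 (a = -2 + (-68 - 123)/3 = -2 + (⅓)*(-191) = -2 - 191/3 = -197/3 ≈ -65.667)
431 + a = 431 - 197/3 = 1096/3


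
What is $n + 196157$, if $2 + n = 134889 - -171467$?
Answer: $502511$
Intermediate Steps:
$n = 306354$ ($n = -2 + \left(134889 - -171467\right) = -2 + \left(134889 + 171467\right) = -2 + 306356 = 306354$)
$n + 196157 = 306354 + 196157 = 502511$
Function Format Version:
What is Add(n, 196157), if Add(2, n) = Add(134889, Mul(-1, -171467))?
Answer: 502511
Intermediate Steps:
n = 306354 (n = Add(-2, Add(134889, Mul(-1, -171467))) = Add(-2, Add(134889, 171467)) = Add(-2, 306356) = 306354)
Add(n, 196157) = Add(306354, 196157) = 502511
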